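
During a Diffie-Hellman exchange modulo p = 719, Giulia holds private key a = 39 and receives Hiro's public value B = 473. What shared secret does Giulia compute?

457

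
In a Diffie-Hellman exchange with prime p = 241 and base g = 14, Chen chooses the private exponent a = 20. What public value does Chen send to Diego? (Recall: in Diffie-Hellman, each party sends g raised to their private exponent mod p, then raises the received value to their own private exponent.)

Public value = 14^20 mod 241.
14^1 ≡ 14 (mod 241)
14^2 = (14^1)^2 ≡ 14^2 = 196 ≡ 196 (mod 241)
14^4 = (14^2)^2 ≡ 196^2 = 38416 ≡ 97 (mod 241)
14^8 = (14^4)^2 ≡ 97^2 = 9409 ≡ 10 (mod 241)
14^16 = (14^8)^2 ≡ 10^2 = 100 ≡ 100 (mod 241)
14^20 = 14^16 · 14^4 ≡ 100 · 97 ≡ 60 (mod 241).

60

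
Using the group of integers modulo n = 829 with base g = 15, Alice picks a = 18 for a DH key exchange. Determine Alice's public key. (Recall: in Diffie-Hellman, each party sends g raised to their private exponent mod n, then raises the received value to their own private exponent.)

603

Public value = 15^18 mod 829.
15^1 ≡ 15 (mod 829)
15^2 = (15^1)^2 ≡ 15^2 = 225 ≡ 225 (mod 829)
15^4 = (15^2)^2 ≡ 225^2 = 50625 ≡ 56 (mod 829)
15^8 = (15^4)^2 ≡ 56^2 = 3136 ≡ 649 (mod 829)
15^16 = (15^8)^2 ≡ 649^2 = 421201 ≡ 69 (mod 829)
15^18 = 15^16 · 15^2 ≡ 69 · 225 ≡ 603 (mod 829).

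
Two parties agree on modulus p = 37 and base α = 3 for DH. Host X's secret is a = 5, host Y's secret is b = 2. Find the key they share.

34

Host X sends A = α^a mod p = 3^5 mod 37.
3^1 ≡ 3 (mod 37)
3^2 = (3^1)^2 ≡ 3^2 = 9 ≡ 9 (mod 37)
3^4 = (3^2)^2 ≡ 9^2 = 81 ≡ 7 (mod 37)
3^5 = 3^4 · 3^1 ≡ 7 · 3 ≡ 21 (mod 37).
So A = 21. Host Y then computes K = A^b mod p = 21^2 mod 37.
21^1 ≡ 21 (mod 37)
21^2 = (21^1)^2 ≡ 21^2 = 441 ≡ 34 (mod 37)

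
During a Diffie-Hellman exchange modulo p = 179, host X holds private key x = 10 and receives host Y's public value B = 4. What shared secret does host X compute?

173

Shared key K = 4^10 mod 179.
4^1 ≡ 4 (mod 179)
4^2 = (4^1)^2 ≡ 4^2 = 16 ≡ 16 (mod 179)
4^4 = (4^2)^2 ≡ 16^2 = 256 ≡ 77 (mod 179)
4^8 = (4^4)^2 ≡ 77^2 = 5929 ≡ 22 (mod 179)
4^10 = 4^8 · 4^2 ≡ 22 · 16 ≡ 173 (mod 179).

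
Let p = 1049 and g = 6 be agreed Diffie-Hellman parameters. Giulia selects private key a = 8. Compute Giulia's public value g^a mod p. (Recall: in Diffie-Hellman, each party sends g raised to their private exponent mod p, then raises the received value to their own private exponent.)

Public value = 6^8 mod 1049.
6^1 ≡ 6 (mod 1049)
6^2 = (6^1)^2 ≡ 6^2 = 36 ≡ 36 (mod 1049)
6^4 = (6^2)^2 ≡ 36^2 = 1296 ≡ 247 (mod 1049)
6^8 = (6^4)^2 ≡ 247^2 = 61009 ≡ 167 (mod 1049)

167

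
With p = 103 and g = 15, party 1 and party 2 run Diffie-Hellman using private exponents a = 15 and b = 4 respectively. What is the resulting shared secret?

Party 2 sends B = g^b mod p = 15^4 mod 103.
15^1 ≡ 15 (mod 103)
15^2 = (15^1)^2 ≡ 15^2 = 225 ≡ 19 (mod 103)
15^4 = (15^2)^2 ≡ 19^2 = 361 ≡ 52 (mod 103)
So B = 52. Party 1 then computes K = B^a mod p = 52^15 mod 103.
52^1 ≡ 52 (mod 103)
52^2 = (52^1)^2 ≡ 52^2 = 2704 ≡ 26 (mod 103)
52^4 = (52^2)^2 ≡ 26^2 = 676 ≡ 58 (mod 103)
52^8 = (52^4)^2 ≡ 58^2 = 3364 ≡ 68 (mod 103)
52^15 = 52^8 · 52^4 · 52^2 · 52^1 ≡ 68 · 58 · 26 · 52 ≡ 81 (mod 103).

81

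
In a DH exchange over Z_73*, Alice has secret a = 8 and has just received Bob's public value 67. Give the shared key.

Shared key K = 67^8 mod 73.
67^1 ≡ 67 (mod 73)
67^2 = (67^1)^2 ≡ 67^2 = 4489 ≡ 36 (mod 73)
67^4 = (67^2)^2 ≡ 36^2 = 1296 ≡ 55 (mod 73)
67^8 = (67^4)^2 ≡ 55^2 = 3025 ≡ 32 (mod 73)

32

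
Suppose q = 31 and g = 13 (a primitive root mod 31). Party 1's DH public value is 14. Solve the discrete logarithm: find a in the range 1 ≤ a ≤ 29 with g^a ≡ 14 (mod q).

Try successive powers of 13 modulo 31:
13^1 ≡ 13
13^2 ≡ 14
Found: a = 2.

2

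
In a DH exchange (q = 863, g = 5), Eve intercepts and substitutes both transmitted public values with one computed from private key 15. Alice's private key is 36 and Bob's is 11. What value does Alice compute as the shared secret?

Alice receives Eve's public value M = 5^15 mod 863 instead of the honest one.
5^1 ≡ 5 (mod 863)
5^2 = (5^1)^2 ≡ 5^2 = 25 ≡ 25 (mod 863)
5^4 = (5^2)^2 ≡ 25^2 = 625 ≡ 625 (mod 863)
5^8 = (5^4)^2 ≡ 625^2 = 390625 ≡ 549 (mod 863)
5^15 = 5^8 · 5^4 · 5^2 · 5^1 ≡ 549 · 625 · 25 · 5 ≡ 388 (mod 863).
So M = 388. Alice computes K = M^36 mod 863.
388^1 ≡ 388 (mod 863)
388^2 = (388^1)^2 ≡ 388^2 = 150544 ≡ 382 (mod 863)
388^4 = (388^2)^2 ≡ 382^2 = 145924 ≡ 77 (mod 863)
388^8 = (388^4)^2 ≡ 77^2 = 5929 ≡ 751 (mod 863)
388^16 = (388^8)^2 ≡ 751^2 = 564001 ≡ 462 (mod 863)
388^32 = (388^16)^2 ≡ 462^2 = 213444 ≡ 283 (mod 863)
388^36 = 388^32 · 388^4 ≡ 283 · 77 ≡ 216 (mod 863).

216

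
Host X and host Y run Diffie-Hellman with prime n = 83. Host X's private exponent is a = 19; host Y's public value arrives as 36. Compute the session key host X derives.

Shared key K = 36^19 mod 83.
36^1 ≡ 36 (mod 83)
36^2 = (36^1)^2 ≡ 36^2 = 1296 ≡ 51 (mod 83)
36^4 = (36^2)^2 ≡ 51^2 = 2601 ≡ 28 (mod 83)
36^8 = (36^4)^2 ≡ 28^2 = 784 ≡ 37 (mod 83)
36^16 = (36^8)^2 ≡ 37^2 = 1369 ≡ 41 (mod 83)
36^19 = 36^16 · 36^2 · 36^1 ≡ 41 · 51 · 36 ≡ 78 (mod 83).

78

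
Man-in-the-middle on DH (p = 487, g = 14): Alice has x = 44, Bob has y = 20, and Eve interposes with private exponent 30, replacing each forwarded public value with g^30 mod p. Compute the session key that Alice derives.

Alice receives Eve's public value M = 14^30 mod 487 instead of the honest one.
14^1 ≡ 14 (mod 487)
14^2 = (14^1)^2 ≡ 14^2 = 196 ≡ 196 (mod 487)
14^4 = (14^2)^2 ≡ 196^2 = 38416 ≡ 430 (mod 487)
14^8 = (14^4)^2 ≡ 430^2 = 184900 ≡ 327 (mod 487)
14^16 = (14^8)^2 ≡ 327^2 = 106929 ≡ 276 (mod 487)
14^30 = 14^16 · 14^8 · 14^4 · 14^2 ≡ 276 · 327 · 430 · 196 ≡ 170 (mod 487).
So M = 170. Alice computes K = M^44 mod 487.
170^1 ≡ 170 (mod 487)
170^2 = (170^1)^2 ≡ 170^2 = 28900 ≡ 167 (mod 487)
170^4 = (170^2)^2 ≡ 167^2 = 27889 ≡ 130 (mod 487)
170^8 = (170^4)^2 ≡ 130^2 = 16900 ≡ 342 (mod 487)
170^16 = (170^8)^2 ≡ 342^2 = 116964 ≡ 84 (mod 487)
170^32 = (170^16)^2 ≡ 84^2 = 7056 ≡ 238 (mod 487)
170^44 = 170^32 · 170^8 · 170^4 ≡ 238 · 342 · 130 ≡ 431 (mod 487).

431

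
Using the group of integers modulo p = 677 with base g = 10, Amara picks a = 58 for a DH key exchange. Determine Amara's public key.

458

Public value = 10^58 (mod 677).
10^1 ≡ 10 (mod 677)
10^2 = (10^1)^2 ≡ 10^2 = 100 ≡ 100 (mod 677)
10^4 = (10^2)^2 ≡ 100^2 = 10000 ≡ 522 (mod 677)
10^8 = (10^4)^2 ≡ 522^2 = 272484 ≡ 330 (mod 677)
10^16 = (10^8)^2 ≡ 330^2 = 108900 ≡ 580 (mod 677)
10^32 = (10^16)^2 ≡ 580^2 = 336400 ≡ 608 (mod 677)
10^58 = 10^32 · 10^16 · 10^8 · 10^2 ≡ 608 · 580 · 330 · 100 ≡ 458 (mod 677).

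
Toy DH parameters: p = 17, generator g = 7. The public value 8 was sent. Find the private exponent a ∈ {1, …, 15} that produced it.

Try successive powers of 7 modulo 17:
7^1 ≡ 7
7^2 ≡ 15
7^3 ≡ 3
7^4 ≡ 4
7^5 ≡ 11
7^6 ≡ 9
7^7 ≡ 12
7^8 ≡ 16
7^9 ≡ 10
7^10 ≡ 2
7^11 ≡ 14
7^12 ≡ 13
7^13 ≡ 6
7^14 ≡ 8
Found: a = 14.

14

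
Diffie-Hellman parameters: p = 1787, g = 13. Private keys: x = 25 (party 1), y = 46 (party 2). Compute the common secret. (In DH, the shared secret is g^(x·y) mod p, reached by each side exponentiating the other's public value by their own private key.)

Party 1 sends A = g^x mod p = 13^25 mod 1787.
13^1 ≡ 13 (mod 1787)
13^2 = (13^1)^2 ≡ 13^2 = 169 ≡ 169 (mod 1787)
13^4 = (13^2)^2 ≡ 169^2 = 28561 ≡ 1756 (mod 1787)
13^8 = (13^4)^2 ≡ 1756^2 = 3083536 ≡ 961 (mod 1787)
13^16 = (13^8)^2 ≡ 961^2 = 923521 ≡ 1429 (mod 1787)
13^25 = 13^16 · 13^8 · 13^1 ≡ 1429 · 961 · 13 ≡ 367 (mod 1787).
So A = 367. Party 2 then computes K = A^y mod p = 367^46 mod 1787.
367^1 ≡ 367 (mod 1787)
367^2 = (367^1)^2 ≡ 367^2 = 134689 ≡ 664 (mod 1787)
367^4 = (367^2)^2 ≡ 664^2 = 440896 ≡ 1294 (mod 1787)
367^8 = (367^4)^2 ≡ 1294^2 = 1674436 ≡ 17 (mod 1787)
367^16 = (367^8)^2 ≡ 17^2 = 289 ≡ 289 (mod 1787)
367^32 = (367^16)^2 ≡ 289^2 = 83521 ≡ 1319 (mod 1787)
367^46 = 367^32 · 367^8 · 367^4 · 367^2 ≡ 1319 · 17 · 1294 · 664 ≡ 1185 (mod 1787).

1185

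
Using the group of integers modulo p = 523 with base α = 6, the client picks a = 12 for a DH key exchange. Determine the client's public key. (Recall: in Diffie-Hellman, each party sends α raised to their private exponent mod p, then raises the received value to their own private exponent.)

375

Public value = 6^12 mod 523.
6^1 ≡ 6 (mod 523)
6^2 = (6^1)^2 ≡ 6^2 = 36 ≡ 36 (mod 523)
6^4 = (6^2)^2 ≡ 36^2 = 1296 ≡ 250 (mod 523)
6^8 = (6^4)^2 ≡ 250^2 = 62500 ≡ 263 (mod 523)
6^12 = 6^8 · 6^4 ≡ 263 · 250 ≡ 375 (mod 523).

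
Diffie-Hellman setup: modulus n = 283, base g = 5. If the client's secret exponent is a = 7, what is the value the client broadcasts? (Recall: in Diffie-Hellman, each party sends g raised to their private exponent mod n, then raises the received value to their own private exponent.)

Public value = 5^7 (mod 283).
5^1 ≡ 5 (mod 283)
5^2 = (5^1)^2 ≡ 5^2 = 25 ≡ 25 (mod 283)
5^4 = (5^2)^2 ≡ 25^2 = 625 ≡ 59 (mod 283)
5^7 = 5^4 · 5^2 · 5^1 ≡ 59 · 25 · 5 ≡ 17 (mod 283).

17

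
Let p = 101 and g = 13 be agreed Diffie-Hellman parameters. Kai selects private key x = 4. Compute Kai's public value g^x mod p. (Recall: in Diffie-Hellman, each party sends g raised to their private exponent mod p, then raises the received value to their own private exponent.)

79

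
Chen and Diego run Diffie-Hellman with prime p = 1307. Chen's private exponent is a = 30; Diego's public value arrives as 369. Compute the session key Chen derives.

851

Shared key K = 369^30 mod 1307.
369^1 ≡ 369 (mod 1307)
369^2 = (369^1)^2 ≡ 369^2 = 136161 ≡ 233 (mod 1307)
369^4 = (369^2)^2 ≡ 233^2 = 54289 ≡ 702 (mod 1307)
369^8 = (369^4)^2 ≡ 702^2 = 492804 ≡ 65 (mod 1307)
369^16 = (369^8)^2 ≡ 65^2 = 4225 ≡ 304 (mod 1307)
369^30 = 369^16 · 369^8 · 369^4 · 369^2 ≡ 304 · 65 · 702 · 233 ≡ 851 (mod 1307).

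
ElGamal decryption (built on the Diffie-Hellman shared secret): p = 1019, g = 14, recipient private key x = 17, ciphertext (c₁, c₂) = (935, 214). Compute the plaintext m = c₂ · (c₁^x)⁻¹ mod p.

947

Shared mask s = c₁^x mod p = 935^17 mod 1019.
935^1 ≡ 935 (mod 1019)
935^2 = (935^1)^2 ≡ 935^2 = 874225 ≡ 942 (mod 1019)
935^4 = (935^2)^2 ≡ 942^2 = 887364 ≡ 834 (mod 1019)
935^8 = (935^4)^2 ≡ 834^2 = 695556 ≡ 598 (mod 1019)
935^16 = (935^8)^2 ≡ 598^2 = 357604 ≡ 954 (mod 1019)
935^17 = 935^16 · 935^1 ≡ 954 · 935 ≡ 365 (mod 1019).
So s = 365; s⁻¹ ≡ 952 (mod 1019).
m = c₂ · s⁻¹ mod 1019 = 214 · 952 mod 1019 = 947.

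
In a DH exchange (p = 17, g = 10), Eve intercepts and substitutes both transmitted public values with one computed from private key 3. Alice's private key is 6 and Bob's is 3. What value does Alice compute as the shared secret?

Alice receives Eve's public value M = 10^3 mod 17 instead of the honest one.
10^1 ≡ 10 (mod 17)
10^2 = (10^1)^2 ≡ 10^2 = 100 ≡ 15 (mod 17)
10^3 = 10^2 · 10^1 ≡ 15 · 10 ≡ 14 (mod 17).
So M = 14. Alice computes K = M^6 mod 17.
14^1 ≡ 14 (mod 17)
14^2 = (14^1)^2 ≡ 14^2 = 196 ≡ 9 (mod 17)
14^4 = (14^2)^2 ≡ 9^2 = 81 ≡ 13 (mod 17)
14^6 = 14^4 · 14^2 ≡ 13 · 9 ≡ 15 (mod 17).

15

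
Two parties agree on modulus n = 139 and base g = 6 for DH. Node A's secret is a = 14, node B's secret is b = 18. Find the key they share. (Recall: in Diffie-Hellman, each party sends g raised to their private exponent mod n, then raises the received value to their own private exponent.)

116

Node A sends A = g^a mod n = 6^14 mod 139.
6^1 ≡ 6 (mod 139)
6^2 = (6^1)^2 ≡ 6^2 = 36 ≡ 36 (mod 139)
6^4 = (6^2)^2 ≡ 36^2 = 1296 ≡ 45 (mod 139)
6^8 = (6^4)^2 ≡ 45^2 = 2025 ≡ 79 (mod 139)
6^14 = 6^8 · 6^4 · 6^2 ≡ 79 · 45 · 36 ≡ 100 (mod 139).
So A = 100. Node B then computes K = A^b mod n = 100^18 mod 139.
100^1 ≡ 100 (mod 139)
100^2 = (100^1)^2 ≡ 100^2 = 10000 ≡ 131 (mod 139)
100^4 = (100^2)^2 ≡ 131^2 = 17161 ≡ 64 (mod 139)
100^8 = (100^4)^2 ≡ 64^2 = 4096 ≡ 65 (mod 139)
100^16 = (100^8)^2 ≡ 65^2 = 4225 ≡ 55 (mod 139)
100^18 = 100^16 · 100^2 ≡ 55 · 131 ≡ 116 (mod 139).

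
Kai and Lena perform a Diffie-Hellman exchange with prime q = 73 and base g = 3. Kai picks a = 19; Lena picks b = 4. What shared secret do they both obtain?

Kai sends A = g^a mod q = 3^19 mod 73.
3^1 ≡ 3 (mod 73)
3^2 = (3^1)^2 ≡ 3^2 = 9 ≡ 9 (mod 73)
3^4 = (3^2)^2 ≡ 9^2 = 81 ≡ 8 (mod 73)
3^8 = (3^4)^2 ≡ 8^2 = 64 ≡ 64 (mod 73)
3^16 = (3^8)^2 ≡ 64^2 = 4096 ≡ 8 (mod 73)
3^19 = 3^16 · 3^2 · 3^1 ≡ 8 · 9 · 3 ≡ 70 (mod 73).
So A = 70. Lena then computes K = A^b mod q = 70^4 mod 73.
70^1 ≡ 70 (mod 73)
70^2 = (70^1)^2 ≡ 70^2 = 4900 ≡ 9 (mod 73)
70^4 = (70^2)^2 ≡ 9^2 = 81 ≡ 8 (mod 73)

8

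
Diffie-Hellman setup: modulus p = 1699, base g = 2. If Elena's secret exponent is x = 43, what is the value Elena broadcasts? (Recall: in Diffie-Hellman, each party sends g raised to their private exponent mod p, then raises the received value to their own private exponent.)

Public value = 2^43 (mod 1699).
2^1 ≡ 2 (mod 1699)
2^2 = (2^1)^2 ≡ 2^2 = 4 ≡ 4 (mod 1699)
2^4 = (2^2)^2 ≡ 4^2 = 16 ≡ 16 (mod 1699)
2^8 = (2^4)^2 ≡ 16^2 = 256 ≡ 256 (mod 1699)
2^16 = (2^8)^2 ≡ 256^2 = 65536 ≡ 974 (mod 1699)
2^32 = (2^16)^2 ≡ 974^2 = 948676 ≡ 634 (mod 1699)
2^43 = 2^32 · 2^8 · 2^2 · 2^1 ≡ 634 · 256 · 4 · 2 ≡ 396 (mod 1699).

396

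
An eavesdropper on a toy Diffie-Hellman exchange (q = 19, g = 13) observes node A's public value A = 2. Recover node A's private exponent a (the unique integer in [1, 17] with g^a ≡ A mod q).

11

Try successive powers of 13 modulo 19:
13^1 ≡ 13
13^2 ≡ 17
13^3 ≡ 12
13^4 ≡ 4
13^5 ≡ 14
13^6 ≡ 11
13^7 ≡ 10
13^8 ≡ 16
13^9 ≡ 18
13^10 ≡ 6
13^11 ≡ 2
Found: a = 11.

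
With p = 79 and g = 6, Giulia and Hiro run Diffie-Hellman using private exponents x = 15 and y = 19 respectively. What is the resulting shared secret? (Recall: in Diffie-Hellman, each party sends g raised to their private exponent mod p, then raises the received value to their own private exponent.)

17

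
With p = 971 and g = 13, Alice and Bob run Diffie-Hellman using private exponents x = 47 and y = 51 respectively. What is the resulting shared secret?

459

Alice sends A = g^x mod p = 13^47 mod 971.
13^1 ≡ 13 (mod 971)
13^2 = (13^1)^2 ≡ 13^2 = 169 ≡ 169 (mod 971)
13^4 = (13^2)^2 ≡ 169^2 = 28561 ≡ 402 (mod 971)
13^8 = (13^4)^2 ≡ 402^2 = 161604 ≡ 418 (mod 971)
13^16 = (13^8)^2 ≡ 418^2 = 174724 ≡ 915 (mod 971)
13^32 = (13^16)^2 ≡ 915^2 = 837225 ≡ 223 (mod 971)
13^47 = 13^32 · 13^8 · 13^4 · 13^2 · 13^1 ≡ 223 · 418 · 402 · 169 · 13 ≡ 832 (mod 971).
So A = 832. Bob then computes K = A^y mod p = 832^51 mod 971.
832^1 ≡ 832 (mod 971)
832^2 = (832^1)^2 ≡ 832^2 = 692224 ≡ 872 (mod 971)
832^4 = (832^2)^2 ≡ 872^2 = 760384 ≡ 91 (mod 971)
832^8 = (832^4)^2 ≡ 91^2 = 8281 ≡ 513 (mod 971)
832^16 = (832^8)^2 ≡ 513^2 = 263169 ≡ 28 (mod 971)
832^32 = (832^16)^2 ≡ 28^2 = 784 ≡ 784 (mod 971)
832^51 = 832^32 · 832^16 · 832^2 · 832^1 ≡ 784 · 28 · 872 · 832 ≡ 459 (mod 971).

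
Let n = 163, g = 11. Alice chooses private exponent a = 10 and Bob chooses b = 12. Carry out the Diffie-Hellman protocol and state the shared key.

Bob sends B = g^b mod n = 11^12 mod 163.
11^1 ≡ 11 (mod 163)
11^2 = (11^1)^2 ≡ 11^2 = 121 ≡ 121 (mod 163)
11^4 = (11^2)^2 ≡ 121^2 = 14641 ≡ 134 (mod 163)
11^8 = (11^4)^2 ≡ 134^2 = 17956 ≡ 26 (mod 163)
11^12 = 11^8 · 11^4 ≡ 26 · 134 ≡ 61 (mod 163).
So B = 61. Alice then computes K = B^a mod n = 61^10 mod 163.
61^1 ≡ 61 (mod 163)
61^2 = (61^1)^2 ≡ 61^2 = 3721 ≡ 135 (mod 163)
61^4 = (61^2)^2 ≡ 135^2 = 18225 ≡ 132 (mod 163)
61^8 = (61^4)^2 ≡ 132^2 = 17424 ≡ 146 (mod 163)
61^10 = 61^8 · 61^2 ≡ 146 · 135 ≡ 150 (mod 163).

150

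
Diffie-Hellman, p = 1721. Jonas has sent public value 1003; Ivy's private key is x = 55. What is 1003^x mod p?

Shared key K = 1003^55 mod 1721.
1003^1 ≡ 1003 (mod 1721)
1003^2 = (1003^1)^2 ≡ 1003^2 = 1006009 ≡ 945 (mod 1721)
1003^4 = (1003^2)^2 ≡ 945^2 = 893025 ≡ 1547 (mod 1721)
1003^8 = (1003^4)^2 ≡ 1547^2 = 2393209 ≡ 1019 (mod 1721)
1003^16 = (1003^8)^2 ≡ 1019^2 = 1038361 ≡ 598 (mod 1721)
1003^32 = (1003^16)^2 ≡ 598^2 = 357604 ≡ 1357 (mod 1721)
1003^55 = 1003^32 · 1003^16 · 1003^4 · 1003^2 · 1003^1 ≡ 1357 · 598 · 1547 · 945 · 1003 ≡ 1388 (mod 1721).

1388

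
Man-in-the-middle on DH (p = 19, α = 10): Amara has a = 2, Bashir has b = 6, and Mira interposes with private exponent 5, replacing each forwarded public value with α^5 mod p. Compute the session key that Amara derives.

9

Amara receives Mira's public value M = 10^5 mod 19 instead of the honest one.
10^1 ≡ 10 (mod 19)
10^2 = (10^1)^2 ≡ 10^2 = 100 ≡ 5 (mod 19)
10^4 = (10^2)^2 ≡ 5^2 = 25 ≡ 6 (mod 19)
10^5 = 10^4 · 10^1 ≡ 6 · 10 ≡ 3 (mod 19).
So M = 3. Amara computes K = M^2 mod 19.
3^1 ≡ 3 (mod 19)
3^2 = (3^1)^2 ≡ 3^2 = 9 ≡ 9 (mod 19)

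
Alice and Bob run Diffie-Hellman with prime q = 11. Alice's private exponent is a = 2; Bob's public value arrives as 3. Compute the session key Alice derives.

9

Shared key K = 3^2 mod 11.
3^1 ≡ 3 (mod 11)
3^2 = (3^1)^2 ≡ 3^2 = 9 ≡ 9 (mod 11)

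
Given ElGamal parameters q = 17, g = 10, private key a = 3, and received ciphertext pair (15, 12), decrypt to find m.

Shared mask s = c₁^a mod q = 15^3 mod 17.
15^1 ≡ 15 (mod 17)
15^2 = (15^1)^2 ≡ 15^2 = 225 ≡ 4 (mod 17)
15^3 = 15^2 · 15^1 ≡ 4 · 15 ≡ 9 (mod 17).
So s = 9; s⁻¹ ≡ 2 (mod 17).
m = c₂ · s⁻¹ mod 17 = 12 · 2 mod 17 = 7.

7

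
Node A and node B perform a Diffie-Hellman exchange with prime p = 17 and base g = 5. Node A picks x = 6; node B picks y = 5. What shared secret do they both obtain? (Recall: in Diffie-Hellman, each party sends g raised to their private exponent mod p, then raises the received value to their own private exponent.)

Node B sends B = g^y mod p = 5^5 mod 17.
5^1 ≡ 5 (mod 17)
5^2 = (5^1)^2 ≡ 5^2 = 25 ≡ 8 (mod 17)
5^4 = (5^2)^2 ≡ 8^2 = 64 ≡ 13 (mod 17)
5^5 = 5^4 · 5^1 ≡ 13 · 5 ≡ 14 (mod 17).
So B = 14. Node A then computes K = B^x mod p = 14^6 mod 17.
14^1 ≡ 14 (mod 17)
14^2 = (14^1)^2 ≡ 14^2 = 196 ≡ 9 (mod 17)
14^4 = (14^2)^2 ≡ 9^2 = 81 ≡ 13 (mod 17)
14^6 = 14^4 · 14^2 ≡ 13 · 9 ≡ 15 (mod 17).

15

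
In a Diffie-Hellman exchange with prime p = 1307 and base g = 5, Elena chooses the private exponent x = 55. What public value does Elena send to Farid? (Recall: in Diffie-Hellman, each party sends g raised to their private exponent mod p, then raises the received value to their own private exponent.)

477

Public value = 5^55 mod 1307.
5^1 ≡ 5 (mod 1307)
5^2 = (5^1)^2 ≡ 5^2 = 25 ≡ 25 (mod 1307)
5^4 = (5^2)^2 ≡ 25^2 = 625 ≡ 625 (mod 1307)
5^8 = (5^4)^2 ≡ 625^2 = 390625 ≡ 1139 (mod 1307)
5^16 = (5^8)^2 ≡ 1139^2 = 1297321 ≡ 777 (mod 1307)
5^32 = (5^16)^2 ≡ 777^2 = 603729 ≡ 1202 (mod 1307)
5^55 = 5^32 · 5^16 · 5^4 · 5^2 · 5^1 ≡ 1202 · 777 · 625 · 25 · 5 ≡ 477 (mod 1307).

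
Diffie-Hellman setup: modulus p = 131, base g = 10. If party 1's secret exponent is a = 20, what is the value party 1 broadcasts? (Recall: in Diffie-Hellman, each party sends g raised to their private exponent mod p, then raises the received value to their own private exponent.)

Public value = 10^20 (mod 131).
10^1 ≡ 10 (mod 131)
10^2 = (10^1)^2 ≡ 10^2 = 100 ≡ 100 (mod 131)
10^4 = (10^2)^2 ≡ 100^2 = 10000 ≡ 44 (mod 131)
10^8 = (10^4)^2 ≡ 44^2 = 1936 ≡ 102 (mod 131)
10^16 = (10^8)^2 ≡ 102^2 = 10404 ≡ 55 (mod 131)
10^20 = 10^16 · 10^4 ≡ 55 · 44 ≡ 62 (mod 131).

62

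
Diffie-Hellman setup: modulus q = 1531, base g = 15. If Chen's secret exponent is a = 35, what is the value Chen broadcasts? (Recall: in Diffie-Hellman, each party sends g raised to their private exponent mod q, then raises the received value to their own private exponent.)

1530

Public value = 15^35 mod 1531.
15^1 ≡ 15 (mod 1531)
15^2 = (15^1)^2 ≡ 15^2 = 225 ≡ 225 (mod 1531)
15^4 = (15^2)^2 ≡ 225^2 = 50625 ≡ 102 (mod 1531)
15^8 = (15^4)^2 ≡ 102^2 = 10404 ≡ 1218 (mod 1531)
15^16 = (15^8)^2 ≡ 1218^2 = 1483524 ≡ 1516 (mod 1531)
15^32 = (15^16)^2 ≡ 1516^2 = 2298256 ≡ 225 (mod 1531)
15^35 = 15^32 · 15^2 · 15^1 ≡ 225 · 225 · 15 ≡ 1530 (mod 1531).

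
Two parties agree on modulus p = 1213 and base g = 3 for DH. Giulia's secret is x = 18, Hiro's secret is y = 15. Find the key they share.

101

Hiro sends B = g^y mod p = 3^15 mod 1213.
3^1 ≡ 3 (mod 1213)
3^2 = (3^1)^2 ≡ 3^2 = 9 ≡ 9 (mod 1213)
3^4 = (3^2)^2 ≡ 9^2 = 81 ≡ 81 (mod 1213)
3^8 = (3^4)^2 ≡ 81^2 = 6561 ≡ 496 (mod 1213)
3^15 = 3^8 · 3^4 · 3^2 · 3^1 ≡ 496 · 81 · 9 · 3 ≡ 330 (mod 1213).
So B = 330. Giulia then computes K = B^x mod p = 330^18 mod 1213.
330^1 ≡ 330 (mod 1213)
330^2 = (330^1)^2 ≡ 330^2 = 108900 ≡ 943 (mod 1213)
330^4 = (330^2)^2 ≡ 943^2 = 889249 ≡ 120 (mod 1213)
330^8 = (330^4)^2 ≡ 120^2 = 14400 ≡ 1057 (mod 1213)
330^16 = (330^8)^2 ≡ 1057^2 = 1117249 ≡ 76 (mod 1213)
330^18 = 330^16 · 330^2 ≡ 76 · 943 ≡ 101 (mod 1213).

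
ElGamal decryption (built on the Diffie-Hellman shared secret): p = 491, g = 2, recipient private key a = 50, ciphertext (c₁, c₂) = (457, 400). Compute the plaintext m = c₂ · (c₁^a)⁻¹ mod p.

297

Shared mask s = c₁^a mod p = 457^50 mod 491.
457^1 ≡ 457 (mod 491)
457^2 = (457^1)^2 ≡ 457^2 = 208849 ≡ 174 (mod 491)
457^4 = (457^2)^2 ≡ 174^2 = 30276 ≡ 325 (mod 491)
457^8 = (457^4)^2 ≡ 325^2 = 105625 ≡ 60 (mod 491)
457^16 = (457^8)^2 ≡ 60^2 = 3600 ≡ 163 (mod 491)
457^32 = (457^16)^2 ≡ 163^2 = 26569 ≡ 55 (mod 491)
457^50 = 457^32 · 457^16 · 457^2 ≡ 55 · 163 · 174 ≡ 3 (mod 491).
So s = 3; s⁻¹ ≡ 164 (mod 491).
m = c₂ · s⁻¹ mod 491 = 400 · 164 mod 491 = 297.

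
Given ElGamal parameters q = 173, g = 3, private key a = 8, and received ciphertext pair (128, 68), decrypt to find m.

98

Shared mask s = c₁^a mod q = 128^8 mod 173.
128^1 ≡ 128 (mod 173)
128^2 = (128^1)^2 ≡ 128^2 = 16384 ≡ 122 (mod 173)
128^4 = (128^2)^2 ≡ 122^2 = 14884 ≡ 6 (mod 173)
128^8 = (128^4)^2 ≡ 6^2 = 36 ≡ 36 (mod 173)
So s = 36; s⁻¹ ≡ 149 (mod 173).
m = c₂ · s⁻¹ mod 173 = 68 · 149 mod 173 = 98.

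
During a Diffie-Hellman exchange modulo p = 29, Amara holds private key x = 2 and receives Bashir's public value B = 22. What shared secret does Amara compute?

Shared key K = 22^2 mod 29.
22^1 ≡ 22 (mod 29)
22^2 = (22^1)^2 ≡ 22^2 = 484 ≡ 20 (mod 29)

20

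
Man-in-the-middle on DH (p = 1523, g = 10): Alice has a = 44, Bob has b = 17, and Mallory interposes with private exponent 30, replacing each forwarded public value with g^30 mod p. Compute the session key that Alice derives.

761

Alice receives Mallory's public value M = 10^30 mod 1523 instead of the honest one.
10^1 ≡ 10 (mod 1523)
10^2 = (10^1)^2 ≡ 10^2 = 100 ≡ 100 (mod 1523)
10^4 = (10^2)^2 ≡ 100^2 = 10000 ≡ 862 (mod 1523)
10^8 = (10^4)^2 ≡ 862^2 = 743044 ≡ 1343 (mod 1523)
10^16 = (10^8)^2 ≡ 1343^2 = 1803649 ≡ 417 (mod 1523)
10^30 = 10^16 · 10^8 · 10^4 · 10^2 ≡ 417 · 1343 · 862 · 100 ≡ 1084 (mod 1523).
So M = 1084. Alice computes K = M^44 mod 1523.
1084^1 ≡ 1084 (mod 1523)
1084^2 = (1084^1)^2 ≡ 1084^2 = 1175056 ≡ 823 (mod 1523)
1084^4 = (1084^2)^2 ≡ 823^2 = 677329 ≡ 1117 (mod 1523)
1084^8 = (1084^4)^2 ≡ 1117^2 = 1247689 ≡ 352 (mod 1523)
1084^16 = (1084^8)^2 ≡ 352^2 = 123904 ≡ 541 (mod 1523)
1084^32 = (1084^16)^2 ≡ 541^2 = 292681 ≡ 265 (mod 1523)
1084^44 = 1084^32 · 1084^8 · 1084^4 ≡ 265 · 352 · 1117 ≡ 761 (mod 1523).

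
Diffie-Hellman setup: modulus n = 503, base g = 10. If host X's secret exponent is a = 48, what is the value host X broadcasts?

244

Public value = 10^48 (mod 503).
10^1 ≡ 10 (mod 503)
10^2 = (10^1)^2 ≡ 10^2 = 100 ≡ 100 (mod 503)
10^4 = (10^2)^2 ≡ 100^2 = 10000 ≡ 443 (mod 503)
10^8 = (10^4)^2 ≡ 443^2 = 196249 ≡ 79 (mod 503)
10^16 = (10^8)^2 ≡ 79^2 = 6241 ≡ 205 (mod 503)
10^32 = (10^16)^2 ≡ 205^2 = 42025 ≡ 276 (mod 503)
10^48 = 10^32 · 10^16 ≡ 276 · 205 ≡ 244 (mod 503).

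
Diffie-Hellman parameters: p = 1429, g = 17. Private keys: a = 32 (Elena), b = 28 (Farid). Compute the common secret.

Elena sends A = g^a mod p = 17^32 mod 1429.
17^1 ≡ 17 (mod 1429)
17^2 = (17^1)^2 ≡ 17^2 = 289 ≡ 289 (mod 1429)
17^4 = (17^2)^2 ≡ 289^2 = 83521 ≡ 639 (mod 1429)
17^8 = (17^4)^2 ≡ 639^2 = 408321 ≡ 1056 (mod 1429)
17^16 = (17^8)^2 ≡ 1056^2 = 1115136 ≡ 516 (mod 1429)
17^32 = (17^16)^2 ≡ 516^2 = 266256 ≡ 462 (mod 1429)
So A = 462. Farid then computes K = A^b mod p = 462^28 mod 1429.
462^1 ≡ 462 (mod 1429)
462^2 = (462^1)^2 ≡ 462^2 = 213444 ≡ 523 (mod 1429)
462^4 = (462^2)^2 ≡ 523^2 = 273529 ≡ 590 (mod 1429)
462^8 = (462^4)^2 ≡ 590^2 = 348100 ≡ 853 (mod 1429)
462^16 = (462^8)^2 ≡ 853^2 = 727609 ≡ 248 (mod 1429)
462^28 = 462^16 · 462^8 · 462^4 ≡ 248 · 853 · 590 ≡ 671 (mod 1429).

671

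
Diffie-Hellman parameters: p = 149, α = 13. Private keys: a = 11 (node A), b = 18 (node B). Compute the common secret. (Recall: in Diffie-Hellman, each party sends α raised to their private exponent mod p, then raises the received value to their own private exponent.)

124

Node A sends A = α^a mod p = 13^11 mod 149.
13^1 ≡ 13 (mod 149)
13^2 = (13^1)^2 ≡ 13^2 = 169 ≡ 20 (mod 149)
13^4 = (13^2)^2 ≡ 20^2 = 400 ≡ 102 (mod 149)
13^8 = (13^4)^2 ≡ 102^2 = 10404 ≡ 123 (mod 149)
13^11 = 13^8 · 13^2 · 13^1 ≡ 123 · 20 · 13 ≡ 94 (mod 149).
So A = 94. Node B then computes K = A^b mod p = 94^18 mod 149.
94^1 ≡ 94 (mod 149)
94^2 = (94^1)^2 ≡ 94^2 = 8836 ≡ 45 (mod 149)
94^4 = (94^2)^2 ≡ 45^2 = 2025 ≡ 88 (mod 149)
94^8 = (94^4)^2 ≡ 88^2 = 7744 ≡ 145 (mod 149)
94^16 = (94^8)^2 ≡ 145^2 = 21025 ≡ 16 (mod 149)
94^18 = 94^16 · 94^2 ≡ 16 · 45 ≡ 124 (mod 149).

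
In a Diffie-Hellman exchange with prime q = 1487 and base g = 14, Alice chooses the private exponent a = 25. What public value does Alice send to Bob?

402

Public value = 14^25 mod 1487.
14^1 ≡ 14 (mod 1487)
14^2 = (14^1)^2 ≡ 14^2 = 196 ≡ 196 (mod 1487)
14^4 = (14^2)^2 ≡ 196^2 = 38416 ≡ 1241 (mod 1487)
14^8 = (14^4)^2 ≡ 1241^2 = 1540081 ≡ 1036 (mod 1487)
14^16 = (14^8)^2 ≡ 1036^2 = 1073296 ≡ 1169 (mod 1487)
14^25 = 14^16 · 14^8 · 14^1 ≡ 1169 · 1036 · 14 ≡ 402 (mod 1487).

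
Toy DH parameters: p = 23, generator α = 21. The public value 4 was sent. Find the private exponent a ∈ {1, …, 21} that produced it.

Try successive powers of 21 modulo 23:
21^1 ≡ 21
21^2 ≡ 4
Found: a = 2.

2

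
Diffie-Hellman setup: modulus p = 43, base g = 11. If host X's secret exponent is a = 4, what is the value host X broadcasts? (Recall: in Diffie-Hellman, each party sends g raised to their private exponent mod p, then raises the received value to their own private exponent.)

21

Public value = 11^4 mod 43.
11^1 ≡ 11 (mod 43)
11^2 = (11^1)^2 ≡ 11^2 = 121 ≡ 35 (mod 43)
11^4 = (11^2)^2 ≡ 35^2 = 1225 ≡ 21 (mod 43)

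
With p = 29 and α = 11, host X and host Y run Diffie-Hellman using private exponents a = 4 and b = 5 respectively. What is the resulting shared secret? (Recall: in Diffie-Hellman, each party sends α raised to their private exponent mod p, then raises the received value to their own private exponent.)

20

Host X sends A = α^a mod p = 11^4 mod 29.
11^1 ≡ 11 (mod 29)
11^2 = (11^1)^2 ≡ 11^2 = 121 ≡ 5 (mod 29)
11^4 = (11^2)^2 ≡ 5^2 = 25 ≡ 25 (mod 29)
So A = 25. Host Y then computes K = A^b mod p = 25^5 mod 29.
25^1 ≡ 25 (mod 29)
25^2 = (25^1)^2 ≡ 25^2 = 625 ≡ 16 (mod 29)
25^4 = (25^2)^2 ≡ 16^2 = 256 ≡ 24 (mod 29)
25^5 = 25^4 · 25^1 ≡ 24 · 25 ≡ 20 (mod 29).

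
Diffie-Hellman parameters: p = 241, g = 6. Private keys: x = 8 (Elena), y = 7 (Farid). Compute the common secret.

98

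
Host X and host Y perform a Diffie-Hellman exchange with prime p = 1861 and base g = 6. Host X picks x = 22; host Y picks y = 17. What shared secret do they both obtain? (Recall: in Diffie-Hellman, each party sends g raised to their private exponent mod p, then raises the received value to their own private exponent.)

1150

Host X sends A = g^x mod p = 6^22 mod 1861.
6^1 ≡ 6 (mod 1861)
6^2 = (6^1)^2 ≡ 6^2 = 36 ≡ 36 (mod 1861)
6^4 = (6^2)^2 ≡ 36^2 = 1296 ≡ 1296 (mod 1861)
6^8 = (6^4)^2 ≡ 1296^2 = 1679616 ≡ 994 (mod 1861)
6^16 = (6^8)^2 ≡ 994^2 = 988036 ≡ 1706 (mod 1861)
6^22 = 6^16 · 6^4 · 6^2 ≡ 1706 · 1296 · 36 ≡ 166 (mod 1861).
So A = 166. Host Y then computes K = A^y mod p = 166^17 mod 1861.
166^1 ≡ 166 (mod 1861)
166^2 = (166^1)^2 ≡ 166^2 = 27556 ≡ 1502 (mod 1861)
166^4 = (166^2)^2 ≡ 1502^2 = 2256004 ≡ 472 (mod 1861)
166^8 = (166^4)^2 ≡ 472^2 = 222784 ≡ 1325 (mod 1861)
166^16 = (166^8)^2 ≡ 1325^2 = 1755625 ≡ 702 (mod 1861)
166^17 = 166^16 · 166^1 ≡ 702 · 166 ≡ 1150 (mod 1861).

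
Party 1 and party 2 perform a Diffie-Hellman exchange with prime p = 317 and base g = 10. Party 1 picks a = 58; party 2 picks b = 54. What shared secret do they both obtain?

Party 2 sends B = g^b mod p = 10^54 mod 317.
10^1 ≡ 10 (mod 317)
10^2 = (10^1)^2 ≡ 10^2 = 100 ≡ 100 (mod 317)
10^4 = (10^2)^2 ≡ 100^2 = 10000 ≡ 173 (mod 317)
10^8 = (10^4)^2 ≡ 173^2 = 29929 ≡ 131 (mod 317)
10^16 = (10^8)^2 ≡ 131^2 = 17161 ≡ 43 (mod 317)
10^32 = (10^16)^2 ≡ 43^2 = 1849 ≡ 264 (mod 317)
10^54 = 10^32 · 10^16 · 10^4 · 10^2 ≡ 264 · 43 · 173 · 100 ≡ 175 (mod 317).
So B = 175. Party 1 then computes K = B^a mod p = 175^58 mod 317.
175^1 ≡ 175 (mod 317)
175^2 = (175^1)^2 ≡ 175^2 = 30625 ≡ 193 (mod 317)
175^4 = (175^2)^2 ≡ 193^2 = 37249 ≡ 160 (mod 317)
175^8 = (175^4)^2 ≡ 160^2 = 25600 ≡ 240 (mod 317)
175^16 = (175^8)^2 ≡ 240^2 = 57600 ≡ 223 (mod 317)
175^32 = (175^16)^2 ≡ 223^2 = 49729 ≡ 277 (mod 317)
175^58 = 175^32 · 175^16 · 175^8 · 175^2 ≡ 277 · 223 · 240 · 193 ≡ 230 (mod 317).

230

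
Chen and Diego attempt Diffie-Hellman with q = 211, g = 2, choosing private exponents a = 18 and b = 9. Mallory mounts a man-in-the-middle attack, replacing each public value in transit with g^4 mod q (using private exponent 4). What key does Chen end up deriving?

151

Chen receives Mallory's public value M = 2^4 mod 211 instead of the honest one.
2^1 ≡ 2 (mod 211)
2^2 = (2^1)^2 ≡ 2^2 = 4 ≡ 4 (mod 211)
2^4 = (2^2)^2 ≡ 4^2 = 16 ≡ 16 (mod 211)
So M = 16. Chen computes K = M^18 mod 211.
16^1 ≡ 16 (mod 211)
16^2 = (16^1)^2 ≡ 16^2 = 256 ≡ 45 (mod 211)
16^4 = (16^2)^2 ≡ 45^2 = 2025 ≡ 126 (mod 211)
16^8 = (16^4)^2 ≡ 126^2 = 15876 ≡ 51 (mod 211)
16^16 = (16^8)^2 ≡ 51^2 = 2601 ≡ 69 (mod 211)
16^18 = 16^16 · 16^2 ≡ 69 · 45 ≡ 151 (mod 211).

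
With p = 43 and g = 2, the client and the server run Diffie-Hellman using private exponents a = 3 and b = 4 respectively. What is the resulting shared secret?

The client sends A = g^a mod p = 2^3 mod 43.
2^1 ≡ 2 (mod 43)
2^2 = (2^1)^2 ≡ 2^2 = 4 ≡ 4 (mod 43)
2^3 = 2^2 · 2^1 ≡ 4 · 2 ≡ 8 (mod 43).
So A = 8. The server then computes K = A^b mod p = 8^4 mod 43.
8^1 ≡ 8 (mod 43)
8^2 = (8^1)^2 ≡ 8^2 = 64 ≡ 21 (mod 43)
8^4 = (8^2)^2 ≡ 21^2 = 441 ≡ 11 (mod 43)

11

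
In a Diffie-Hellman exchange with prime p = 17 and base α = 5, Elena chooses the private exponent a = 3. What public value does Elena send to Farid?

Public value = 5^3 mod 17.
5^1 ≡ 5 (mod 17)
5^2 = (5^1)^2 ≡ 5^2 = 25 ≡ 8 (mod 17)
5^3 = 5^2 · 5^1 ≡ 8 · 5 ≡ 6 (mod 17).

6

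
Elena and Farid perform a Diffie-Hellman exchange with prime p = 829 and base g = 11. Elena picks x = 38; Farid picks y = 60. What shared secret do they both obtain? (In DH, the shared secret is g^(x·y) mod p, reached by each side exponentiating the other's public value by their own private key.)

502

Elena sends A = g^x mod p = 11^38 mod 829.
11^1 ≡ 11 (mod 829)
11^2 = (11^1)^2 ≡ 11^2 = 121 ≡ 121 (mod 829)
11^4 = (11^2)^2 ≡ 121^2 = 14641 ≡ 548 (mod 829)
11^8 = (11^4)^2 ≡ 548^2 = 300304 ≡ 206 (mod 829)
11^16 = (11^8)^2 ≡ 206^2 = 42436 ≡ 157 (mod 829)
11^32 = (11^16)^2 ≡ 157^2 = 24649 ≡ 608 (mod 829)
11^38 = 11^32 · 11^4 · 11^2 ≡ 608 · 548 · 121 ≡ 165 (mod 829).
So A = 165. Farid then computes K = A^y mod p = 165^60 mod 829.
165^1 ≡ 165 (mod 829)
165^2 = (165^1)^2 ≡ 165^2 = 27225 ≡ 697 (mod 829)
165^4 = (165^2)^2 ≡ 697^2 = 485809 ≡ 15 (mod 829)
165^8 = (165^4)^2 ≡ 15^2 = 225 ≡ 225 (mod 829)
165^16 = (165^8)^2 ≡ 225^2 = 50625 ≡ 56 (mod 829)
165^32 = (165^16)^2 ≡ 56^2 = 3136 ≡ 649 (mod 829)
165^60 = 165^32 · 165^16 · 165^8 · 165^4 ≡ 649 · 56 · 225 · 15 ≡ 502 (mod 829).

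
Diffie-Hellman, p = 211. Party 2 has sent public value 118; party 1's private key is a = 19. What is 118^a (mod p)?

141

Shared key K = 118^19 mod 211.
118^1 ≡ 118 (mod 211)
118^2 = (118^1)^2 ≡ 118^2 = 13924 ≡ 209 (mod 211)
118^4 = (118^2)^2 ≡ 209^2 = 43681 ≡ 4 (mod 211)
118^8 = (118^4)^2 ≡ 4^2 = 16 ≡ 16 (mod 211)
118^16 = (118^8)^2 ≡ 16^2 = 256 ≡ 45 (mod 211)
118^19 = 118^16 · 118^2 · 118^1 ≡ 45 · 209 · 118 ≡ 141 (mod 211).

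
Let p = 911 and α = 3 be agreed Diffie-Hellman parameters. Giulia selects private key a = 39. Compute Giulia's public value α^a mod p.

20

Public value = 3^39 mod 911.
3^1 ≡ 3 (mod 911)
3^2 = (3^1)^2 ≡ 3^2 = 9 ≡ 9 (mod 911)
3^4 = (3^2)^2 ≡ 9^2 = 81 ≡ 81 (mod 911)
3^8 = (3^4)^2 ≡ 81^2 = 6561 ≡ 184 (mod 911)
3^16 = (3^8)^2 ≡ 184^2 = 33856 ≡ 149 (mod 911)
3^32 = (3^16)^2 ≡ 149^2 = 22201 ≡ 337 (mod 911)
3^39 = 3^32 · 3^4 · 3^2 · 3^1 ≡ 337 · 81 · 9 · 3 ≡ 20 (mod 911).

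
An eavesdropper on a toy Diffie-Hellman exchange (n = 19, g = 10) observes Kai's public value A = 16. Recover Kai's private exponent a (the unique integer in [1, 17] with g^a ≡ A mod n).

14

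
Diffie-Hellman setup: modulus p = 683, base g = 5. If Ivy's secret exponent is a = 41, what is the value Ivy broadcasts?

609

Public value = 5^41 mod 683.
5^1 ≡ 5 (mod 683)
5^2 = (5^1)^2 ≡ 5^2 = 25 ≡ 25 (mod 683)
5^4 = (5^2)^2 ≡ 25^2 = 625 ≡ 625 (mod 683)
5^8 = (5^4)^2 ≡ 625^2 = 390625 ≡ 632 (mod 683)
5^16 = (5^8)^2 ≡ 632^2 = 399424 ≡ 552 (mod 683)
5^32 = (5^16)^2 ≡ 552^2 = 304704 ≡ 86 (mod 683)
5^41 = 5^32 · 5^8 · 5^1 ≡ 86 · 632 · 5 ≡ 609 (mod 683).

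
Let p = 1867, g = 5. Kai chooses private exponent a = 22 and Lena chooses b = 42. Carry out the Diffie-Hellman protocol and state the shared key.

Kai sends A = g^a mod p = 5^22 mod 1867.
5^1 ≡ 5 (mod 1867)
5^2 = (5^1)^2 ≡ 5^2 = 25 ≡ 25 (mod 1867)
5^4 = (5^2)^2 ≡ 25^2 = 625 ≡ 625 (mod 1867)
5^8 = (5^4)^2 ≡ 625^2 = 390625 ≡ 422 (mod 1867)
5^16 = (5^8)^2 ≡ 422^2 = 178084 ≡ 719 (mod 1867)
5^22 = 5^16 · 5^4 · 5^2 ≡ 719 · 625 · 25 ≡ 636 (mod 1867).
So A = 636. Lena then computes K = A^b mod p = 636^42 mod 1867.
636^1 ≡ 636 (mod 1867)
636^2 = (636^1)^2 ≡ 636^2 = 404496 ≡ 1224 (mod 1867)
636^4 = (636^2)^2 ≡ 1224^2 = 1498176 ≡ 842 (mod 1867)
636^8 = (636^4)^2 ≡ 842^2 = 708964 ≡ 1371 (mod 1867)
636^16 = (636^8)^2 ≡ 1371^2 = 1879641 ≡ 1439 (mod 1867)
636^32 = (636^16)^2 ≡ 1439^2 = 2070721 ≡ 218 (mod 1867)
636^42 = 636^32 · 636^8 · 636^2 ≡ 218 · 1371 · 1224 ≡ 1091 (mod 1867).

1091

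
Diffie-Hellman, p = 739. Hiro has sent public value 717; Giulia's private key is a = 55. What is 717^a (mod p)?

Shared key K = 717^55 mod 739.
717^1 ≡ 717 (mod 739)
717^2 = (717^1)^2 ≡ 717^2 = 514089 ≡ 484 (mod 739)
717^4 = (717^2)^2 ≡ 484^2 = 234256 ≡ 732 (mod 739)
717^8 = (717^4)^2 ≡ 732^2 = 535824 ≡ 49 (mod 739)
717^16 = (717^8)^2 ≡ 49^2 = 2401 ≡ 184 (mod 739)
717^32 = (717^16)^2 ≡ 184^2 = 33856 ≡ 601 (mod 739)
717^55 = 717^32 · 717^16 · 717^4 · 717^2 · 717^1 ≡ 601 · 184 · 732 · 484 · 717 ≡ 55 (mod 739).

55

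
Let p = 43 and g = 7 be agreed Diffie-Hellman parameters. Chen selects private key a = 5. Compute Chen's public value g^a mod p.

Public value = 7^5 mod 43.
7^1 ≡ 7 (mod 43)
7^2 = (7^1)^2 ≡ 7^2 = 49 ≡ 6 (mod 43)
7^4 = (7^2)^2 ≡ 6^2 = 36 ≡ 36 (mod 43)
7^5 = 7^4 · 7^1 ≡ 36 · 7 ≡ 37 (mod 43).

37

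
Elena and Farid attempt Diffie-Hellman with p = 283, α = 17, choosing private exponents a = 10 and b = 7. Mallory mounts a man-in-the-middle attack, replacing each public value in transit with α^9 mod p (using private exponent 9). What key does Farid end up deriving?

212

Farid receives Mallory's public value M = 17^9 mod 283 instead of the honest one.
17^1 ≡ 17 (mod 283)
17^2 = (17^1)^2 ≡ 17^2 = 289 ≡ 6 (mod 283)
17^4 = (17^2)^2 ≡ 6^2 = 36 ≡ 36 (mod 283)
17^8 = (17^4)^2 ≡ 36^2 = 1296 ≡ 164 (mod 283)
17^9 = 17^8 · 17^1 ≡ 164 · 17 ≡ 241 (mod 283).
So M = 241. Farid computes K = M^7 mod 283.
241^1 ≡ 241 (mod 283)
241^2 = (241^1)^2 ≡ 241^2 = 58081 ≡ 66 (mod 283)
241^4 = (241^2)^2 ≡ 66^2 = 4356 ≡ 111 (mod 283)
241^7 = 241^4 · 241^2 · 241^1 ≡ 111 · 66 · 241 ≡ 212 (mod 283).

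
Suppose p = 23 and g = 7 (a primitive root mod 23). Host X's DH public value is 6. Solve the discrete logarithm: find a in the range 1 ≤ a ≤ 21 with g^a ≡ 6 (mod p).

Try successive powers of 7 modulo 23:
7^1 ≡ 7
7^2 ≡ 3
7^3 ≡ 21
7^4 ≡ 9
7^5 ≡ 17
7^6 ≡ 4
7^7 ≡ 5
7^8 ≡ 12
7^9 ≡ 15
7^10 ≡ 13
7^11 ≡ 22
7^12 ≡ 16
7^13 ≡ 20
7^14 ≡ 2
7^15 ≡ 14
7^16 ≡ 6
Found: a = 16.

16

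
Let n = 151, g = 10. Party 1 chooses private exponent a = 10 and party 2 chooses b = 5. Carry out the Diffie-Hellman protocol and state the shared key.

Party 2 sends B = g^b mod n = 10^5 mod 151.
10^1 ≡ 10 (mod 151)
10^2 = (10^1)^2 ≡ 10^2 = 100 ≡ 100 (mod 151)
10^4 = (10^2)^2 ≡ 100^2 = 10000 ≡ 34 (mod 151)
10^5 = 10^4 · 10^1 ≡ 34 · 10 ≡ 38 (mod 151).
So B = 38. Party 1 then computes K = B^a mod n = 38^10 mod 151.
38^1 ≡ 38 (mod 151)
38^2 = (38^1)^2 ≡ 38^2 = 1444 ≡ 85 (mod 151)
38^4 = (38^2)^2 ≡ 85^2 = 7225 ≡ 128 (mod 151)
38^8 = (38^4)^2 ≡ 128^2 = 16384 ≡ 76 (mod 151)
38^10 = 38^8 · 38^2 ≡ 76 · 85 ≡ 118 (mod 151).

118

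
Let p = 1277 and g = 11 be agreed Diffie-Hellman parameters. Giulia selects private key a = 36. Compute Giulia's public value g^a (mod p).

Public value = 11^36 (mod 1277).
11^1 ≡ 11 (mod 1277)
11^2 = (11^1)^2 ≡ 11^2 = 121 ≡ 121 (mod 1277)
11^4 = (11^2)^2 ≡ 121^2 = 14641 ≡ 594 (mod 1277)
11^8 = (11^4)^2 ≡ 594^2 = 352836 ≡ 384 (mod 1277)
11^16 = (11^8)^2 ≡ 384^2 = 147456 ≡ 601 (mod 1277)
11^32 = (11^16)^2 ≡ 601^2 = 361201 ≡ 1087 (mod 1277)
11^36 = 11^32 · 11^4 ≡ 1087 · 594 ≡ 793 (mod 1277).

793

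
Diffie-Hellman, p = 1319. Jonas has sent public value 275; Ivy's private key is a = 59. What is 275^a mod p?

Shared key K = 275^59 mod 1319.
275^1 ≡ 275 (mod 1319)
275^2 = (275^1)^2 ≡ 275^2 = 75625 ≡ 442 (mod 1319)
275^4 = (275^2)^2 ≡ 442^2 = 195364 ≡ 152 (mod 1319)
275^8 = (275^4)^2 ≡ 152^2 = 23104 ≡ 681 (mod 1319)
275^16 = (275^8)^2 ≡ 681^2 = 463761 ≡ 792 (mod 1319)
275^32 = (275^16)^2 ≡ 792^2 = 627264 ≡ 739 (mod 1319)
275^59 = 275^32 · 275^16 · 275^8 · 275^2 · 275^1 ≡ 739 · 792 · 681 · 442 · 275 ≡ 210 (mod 1319).

210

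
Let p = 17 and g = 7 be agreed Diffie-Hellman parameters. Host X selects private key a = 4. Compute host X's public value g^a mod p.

Public value = 7^4 mod 17.
7^1 ≡ 7 (mod 17)
7^2 = (7^1)^2 ≡ 7^2 = 49 ≡ 15 (mod 17)
7^4 = (7^2)^2 ≡ 15^2 = 225 ≡ 4 (mod 17)

4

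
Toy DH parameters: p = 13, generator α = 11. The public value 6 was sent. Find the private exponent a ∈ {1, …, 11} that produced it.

11

Try successive powers of 11 modulo 13:
11^1 ≡ 11
11^2 ≡ 4
11^3 ≡ 5
11^4 ≡ 3
11^5 ≡ 7
11^6 ≡ 12
11^7 ≡ 2
11^8 ≡ 9
11^9 ≡ 8
11^10 ≡ 10
11^11 ≡ 6
Found: a = 11.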